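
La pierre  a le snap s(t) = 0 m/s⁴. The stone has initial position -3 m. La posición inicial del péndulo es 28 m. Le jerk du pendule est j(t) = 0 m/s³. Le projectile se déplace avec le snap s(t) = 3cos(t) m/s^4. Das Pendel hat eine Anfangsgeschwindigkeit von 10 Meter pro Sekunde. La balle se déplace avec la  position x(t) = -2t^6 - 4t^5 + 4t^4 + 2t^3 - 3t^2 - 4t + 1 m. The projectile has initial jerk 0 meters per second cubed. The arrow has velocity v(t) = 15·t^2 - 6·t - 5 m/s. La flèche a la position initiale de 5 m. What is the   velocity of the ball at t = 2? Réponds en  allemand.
Wir müssen unsere Gleichung für die Position x(t) = -2·t^6 - 4·t^5 + 4·t^4 + 2·t^3 - 3·t^2 - 4·t + 1 1-mal ableiten. Durch Ableiten von der Position erhalten wir die Geschwindigkeit: v(t) = -12·t^5 - 20·t^4 + 16·t^3 + 6·t^2 - 6·t - 4. Wir haben die Geschwindigkeit v(t) = -12·t^5 - 20·t^4 + 16·t^3 + 6·t^2 - 6·t - 4. Durch Einsetzen von t = 2: v(2) = -568.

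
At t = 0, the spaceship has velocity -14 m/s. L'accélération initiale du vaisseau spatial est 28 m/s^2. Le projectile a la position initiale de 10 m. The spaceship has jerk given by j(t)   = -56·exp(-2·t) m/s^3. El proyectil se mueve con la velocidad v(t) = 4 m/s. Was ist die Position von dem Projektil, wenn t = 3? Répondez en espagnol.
Para resolver esto, necesitamos tomar 1 integral de nuestra ecuación de la velocidad v(t) = 4. La antiderivada de la velocidad, con x(0) = 10, da la posición: x(t) = 4·t + 10. Tenemos la posición x(t) = 4·t + 10. Sustituyendo t = 3: x(3) = 22.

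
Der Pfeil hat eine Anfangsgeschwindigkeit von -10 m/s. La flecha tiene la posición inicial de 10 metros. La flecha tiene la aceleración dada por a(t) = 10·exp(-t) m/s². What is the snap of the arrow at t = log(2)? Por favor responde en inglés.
We must differentiate our acceleration equation a(t) = 10·exp(-t) 2 times. The derivative of acceleration gives jerk: j(t) = -10·exp(-t). Differentiating jerk, we get snap: s(t) = 10·exp(-t). Using s(t) = 10·exp(-t) and substituting t = log(2), we find s = 5.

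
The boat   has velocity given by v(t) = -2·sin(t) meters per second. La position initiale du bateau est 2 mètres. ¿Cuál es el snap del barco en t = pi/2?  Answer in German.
Wir müssen unsere Gleichung für die Geschwindigkeit v(t) = -2·sin(t) 3-mal ableiten. Mit d/dt von v(t) finden wir a(t) = -2·cos(t). Die Ableitung von der Beschleunigung ergibt den Ruck: j(t) = 2·sin(t). Mit d/dt von j(t) finden wir s(t) = 2·cos(t). Aus der Gleichung für den Snap s(t) = 2·cos(t), setzen wir t = pi/2 ein und erhalten s = 0.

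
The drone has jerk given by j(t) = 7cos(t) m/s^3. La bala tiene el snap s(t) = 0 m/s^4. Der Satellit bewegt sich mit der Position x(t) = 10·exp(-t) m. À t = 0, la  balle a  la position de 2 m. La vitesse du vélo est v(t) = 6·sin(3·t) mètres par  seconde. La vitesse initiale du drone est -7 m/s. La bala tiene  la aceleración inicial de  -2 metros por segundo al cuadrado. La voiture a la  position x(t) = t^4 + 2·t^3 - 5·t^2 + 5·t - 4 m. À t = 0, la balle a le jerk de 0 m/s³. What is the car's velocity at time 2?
Starting from position x(t) = t^4 + 2·t^3 - 5·t^2 + 5·t - 4, we take 1 derivative. Taking d/dt of x(t), we find v(t) = 4·t^3 + 6·t^2 - 10·t + 5. Using v(t) = 4·t^3 + 6·t^2 - 10·t + 5 and substituting t = 2, we find v = 41.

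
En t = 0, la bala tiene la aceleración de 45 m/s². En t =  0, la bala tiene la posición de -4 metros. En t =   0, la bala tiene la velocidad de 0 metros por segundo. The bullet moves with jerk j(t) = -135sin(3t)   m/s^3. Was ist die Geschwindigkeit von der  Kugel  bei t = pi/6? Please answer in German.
Wir müssen unsere Gleichung für den Ruck j(t) = -135·sin(3·t) 2-mal integrieren. Die Stammfunktion von dem Ruck ist die Beschleunigung. Mit a(0) = 45 erhalten wir a(t) = 45·cos(3·t). Mit ∫a(t)dt und Anwendung von v(0) = 0, finden wir v(t) = 15·sin(3·t). Mit v(t) = 15·sin(3·t) und Einsetzen von t = pi/6, finden wir v = 15.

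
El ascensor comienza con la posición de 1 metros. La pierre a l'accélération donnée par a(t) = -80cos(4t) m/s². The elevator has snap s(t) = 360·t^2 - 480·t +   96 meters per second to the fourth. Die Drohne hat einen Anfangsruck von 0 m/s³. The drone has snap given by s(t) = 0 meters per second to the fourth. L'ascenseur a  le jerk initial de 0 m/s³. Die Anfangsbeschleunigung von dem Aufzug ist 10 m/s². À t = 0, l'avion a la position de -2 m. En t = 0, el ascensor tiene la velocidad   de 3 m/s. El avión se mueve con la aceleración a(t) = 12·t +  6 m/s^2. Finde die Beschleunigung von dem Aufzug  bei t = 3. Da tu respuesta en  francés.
Nous devons trouver la primitive de notre équation du snap s(t) = 360·t^2 - 480·t + 96 2 fois. L'intégrale du snap, avec j(0) = 0, donne le jerk: j(t) = 24·t·(5·t^2 - 10·t + 4). En prenant ∫j(t)dt et en appliquant a(0) = 10, nous trouvons a(t) = 30·t^4 - 80·t^3 + 48·t^2 + 10. De l'équation de l'accélération a(t) = 30·t^4 - 80·t^3 + 48·t^2 + 10, nous substituons t = 3 pour obtenir a = 712.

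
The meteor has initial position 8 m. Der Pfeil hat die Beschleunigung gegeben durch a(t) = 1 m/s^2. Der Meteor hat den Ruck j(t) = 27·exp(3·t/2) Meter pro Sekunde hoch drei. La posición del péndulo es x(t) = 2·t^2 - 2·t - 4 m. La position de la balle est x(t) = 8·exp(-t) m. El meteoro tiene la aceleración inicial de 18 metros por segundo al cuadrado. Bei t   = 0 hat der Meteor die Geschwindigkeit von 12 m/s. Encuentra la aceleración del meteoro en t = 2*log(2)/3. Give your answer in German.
Um dies zu lösen, müssen wir 1 Integral unserer Gleichung für den Ruck j(t) = 27·exp(3·t/2) finden. Die Stammfunktion von dem Ruck, mit a(0) = 18, ergibt die Beschleunigung: a(t) = 18·exp(3·t/2). Mit a(t) = 18·exp(3·t/2) und Einsetzen von t = 2*log(2)/3, finden wir a = 36.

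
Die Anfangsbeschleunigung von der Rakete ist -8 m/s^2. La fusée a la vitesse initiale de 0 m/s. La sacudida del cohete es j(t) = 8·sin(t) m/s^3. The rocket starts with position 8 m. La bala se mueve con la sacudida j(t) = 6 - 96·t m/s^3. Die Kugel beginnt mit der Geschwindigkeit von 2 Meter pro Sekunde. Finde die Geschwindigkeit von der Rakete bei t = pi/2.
Wir müssen unsere Gleichung für den Ruck j(t) = 8·sin(t) 2-mal integrieren. Das Integral von dem Ruck ist die Beschleunigung. Mit a(0) = -8 erhalten wir a(t) = -8·cos(t). Durch Integration von der Beschleunigung und Verwendung der Anfangsbedingung v(0) = 0, erhalten wir v(t) = -8·sin(t). Wir haben die Geschwindigkeit v(t) = -8·sin(t). Durch Einsetzen von t = pi/2: v(pi/2) = -8.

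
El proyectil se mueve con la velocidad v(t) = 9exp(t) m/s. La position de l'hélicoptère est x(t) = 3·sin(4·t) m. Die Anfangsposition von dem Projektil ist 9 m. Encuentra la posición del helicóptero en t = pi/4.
Usando x(t) = 3·sin(4·t) y sustituyendo t = pi/4, encontramos x = 0.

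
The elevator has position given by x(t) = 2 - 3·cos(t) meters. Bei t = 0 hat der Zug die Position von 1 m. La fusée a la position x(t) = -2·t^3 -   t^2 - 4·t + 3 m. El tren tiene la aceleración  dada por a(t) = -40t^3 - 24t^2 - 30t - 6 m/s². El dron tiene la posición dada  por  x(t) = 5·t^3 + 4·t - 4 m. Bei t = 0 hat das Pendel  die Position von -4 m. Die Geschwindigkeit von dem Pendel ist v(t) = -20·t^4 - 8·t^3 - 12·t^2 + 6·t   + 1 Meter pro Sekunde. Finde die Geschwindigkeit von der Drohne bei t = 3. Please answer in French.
Nous devons dériver notre équation de la position x(t) = 5·t^3 + 4·t - 4 1 fois. La dérivée de la position donne la vitesse: v(t) = 15·t^2 + 4. De l'équation de la vitesse v(t) = 15·t^2 + 4, nous substituons t = 3 pour obtenir v = 139.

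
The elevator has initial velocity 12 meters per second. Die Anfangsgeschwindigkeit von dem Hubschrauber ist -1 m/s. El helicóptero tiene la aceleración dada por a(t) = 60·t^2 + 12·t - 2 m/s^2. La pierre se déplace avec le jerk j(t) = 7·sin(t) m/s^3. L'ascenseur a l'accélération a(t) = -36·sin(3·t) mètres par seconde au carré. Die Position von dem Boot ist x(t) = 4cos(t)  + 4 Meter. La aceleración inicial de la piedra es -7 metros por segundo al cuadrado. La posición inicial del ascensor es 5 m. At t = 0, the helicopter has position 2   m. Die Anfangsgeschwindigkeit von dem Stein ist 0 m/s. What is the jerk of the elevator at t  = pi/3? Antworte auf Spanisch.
Debemos derivar nuestra ecuación de la aceleración a(t) = -36·sin(3·t) 1 vez. Derivando la aceleración, obtenemos la sacudida: j(t) = -108·cos(3·t). Usando j(t) = -108·cos(3·t) y sustituyendo t = pi/3, encontramos j = 108.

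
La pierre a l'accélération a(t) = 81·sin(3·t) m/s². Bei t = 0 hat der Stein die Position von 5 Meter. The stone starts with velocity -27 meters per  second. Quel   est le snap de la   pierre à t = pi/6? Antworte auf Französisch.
Pour résoudre ceci, nous devons prendre 2 dérivées de notre équation de l'accélération a(t) = 81·sin(3·t). La dérivée de l'accélération donne le jerk: j(t) = 243·cos(3·t). La dérivée du jerk donne le snap: s(t) = -729·sin(3·t). En utilisant s(t) = -729·sin(3·t) et en substituant t = pi/6, nous trouvons s = -729.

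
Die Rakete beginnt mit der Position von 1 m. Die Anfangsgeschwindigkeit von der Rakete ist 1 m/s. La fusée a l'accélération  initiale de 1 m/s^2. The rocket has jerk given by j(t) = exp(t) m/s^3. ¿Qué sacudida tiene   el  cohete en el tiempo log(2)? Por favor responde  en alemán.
Aus der Gleichung für den Ruck j(t) = exp(t), setzen wir t = log(2) ein und erhalten j = 2.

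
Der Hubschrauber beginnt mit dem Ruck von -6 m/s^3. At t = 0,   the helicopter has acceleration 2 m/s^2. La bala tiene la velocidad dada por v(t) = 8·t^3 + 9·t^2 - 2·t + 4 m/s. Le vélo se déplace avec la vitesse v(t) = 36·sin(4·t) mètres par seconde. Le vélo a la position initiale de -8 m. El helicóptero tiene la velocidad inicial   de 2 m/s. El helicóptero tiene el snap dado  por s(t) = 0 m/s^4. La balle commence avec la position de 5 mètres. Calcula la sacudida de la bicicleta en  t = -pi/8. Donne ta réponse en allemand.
Ausgehend von der Geschwindigkeit v(t) = 36·sin(4·t), nehmen wir 2 Ableitungen. Durch Ableiten von der Geschwindigkeit erhalten wir die Beschleunigung: a(t) = 144·cos(4·t). Durch Ableiten von der Beschleunigung erhalten wir den Ruck: j(t) = -576·sin(4·t). Wir haben den Ruck j(t) = -576·sin(4·t). Durch Einsetzen von t = -pi/8: j(-pi/8) = 576.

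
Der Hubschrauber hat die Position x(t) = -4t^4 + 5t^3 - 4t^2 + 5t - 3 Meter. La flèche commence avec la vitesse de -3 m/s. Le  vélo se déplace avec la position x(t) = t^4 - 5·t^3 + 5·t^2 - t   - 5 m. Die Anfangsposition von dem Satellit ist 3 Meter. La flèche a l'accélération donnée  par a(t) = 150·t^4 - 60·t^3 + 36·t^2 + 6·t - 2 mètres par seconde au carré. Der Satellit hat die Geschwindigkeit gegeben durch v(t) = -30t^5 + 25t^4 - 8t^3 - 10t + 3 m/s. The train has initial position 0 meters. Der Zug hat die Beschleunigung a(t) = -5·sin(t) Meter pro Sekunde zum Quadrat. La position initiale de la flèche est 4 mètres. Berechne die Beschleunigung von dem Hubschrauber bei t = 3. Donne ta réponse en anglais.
We must differentiate our position equation x(t) = -4·t^4 + 5·t^3 - 4·t^2 + 5·t - 3 2 times. Taking d/dt of x(t), we find v(t) = -16·t^3 + 15·t^2 - 8·t + 5. Differentiating velocity, we get acceleration: a(t) = -48·t^2 + 30·t - 8. Using a(t) = -48·t^2 + 30·t - 8 and substituting t = 3, we find a = -350.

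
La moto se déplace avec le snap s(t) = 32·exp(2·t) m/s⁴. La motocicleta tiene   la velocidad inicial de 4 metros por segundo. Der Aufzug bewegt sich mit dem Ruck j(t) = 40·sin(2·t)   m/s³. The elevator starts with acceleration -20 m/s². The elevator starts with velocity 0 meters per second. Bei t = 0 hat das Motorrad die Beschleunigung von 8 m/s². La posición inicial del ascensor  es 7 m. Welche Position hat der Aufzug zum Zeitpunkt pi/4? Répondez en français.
En partant du jerk j(t) = 40·sin(2·t), nous prenons 3 intégrales. La primitive du jerk est l'accélération. En utilisant a(0) = -20, nous obtenons a(t) = -20·cos(2·t). En prenant ∫a(t)dt et en appliquant v(0) = 0, nous trouvons v(t) = -10·sin(2·t). En intégrant la vitesse et en utilisant la condition initiale x(0) = 7, nous obtenons x(t) = 5·cos(2·t) + 2. En utilisant x(t) = 5·cos(2·t) + 2 et en substituant t = pi/4, nous trouvons x = 2.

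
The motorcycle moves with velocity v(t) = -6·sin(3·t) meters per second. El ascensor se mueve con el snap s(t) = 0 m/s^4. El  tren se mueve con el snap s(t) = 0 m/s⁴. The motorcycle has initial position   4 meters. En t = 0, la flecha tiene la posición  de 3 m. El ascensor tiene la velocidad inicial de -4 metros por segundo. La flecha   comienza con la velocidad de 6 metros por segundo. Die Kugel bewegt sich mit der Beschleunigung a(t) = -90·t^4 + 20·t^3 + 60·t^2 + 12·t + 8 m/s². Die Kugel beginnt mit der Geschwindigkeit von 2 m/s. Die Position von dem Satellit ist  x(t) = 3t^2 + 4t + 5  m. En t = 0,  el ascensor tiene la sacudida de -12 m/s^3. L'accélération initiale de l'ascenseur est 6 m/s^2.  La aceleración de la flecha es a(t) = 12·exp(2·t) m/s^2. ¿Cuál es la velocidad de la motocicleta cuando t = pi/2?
De la ecuación de la velocidad v(t) = -6·sin(3·t), sustituimos t = pi/2 para obtener v = 6.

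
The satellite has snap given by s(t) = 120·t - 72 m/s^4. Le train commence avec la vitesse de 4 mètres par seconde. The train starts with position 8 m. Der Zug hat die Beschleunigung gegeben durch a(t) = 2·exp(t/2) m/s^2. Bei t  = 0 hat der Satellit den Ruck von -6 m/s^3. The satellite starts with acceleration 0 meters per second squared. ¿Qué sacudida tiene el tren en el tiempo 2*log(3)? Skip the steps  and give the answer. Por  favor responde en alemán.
j(2*log(3)) = 3.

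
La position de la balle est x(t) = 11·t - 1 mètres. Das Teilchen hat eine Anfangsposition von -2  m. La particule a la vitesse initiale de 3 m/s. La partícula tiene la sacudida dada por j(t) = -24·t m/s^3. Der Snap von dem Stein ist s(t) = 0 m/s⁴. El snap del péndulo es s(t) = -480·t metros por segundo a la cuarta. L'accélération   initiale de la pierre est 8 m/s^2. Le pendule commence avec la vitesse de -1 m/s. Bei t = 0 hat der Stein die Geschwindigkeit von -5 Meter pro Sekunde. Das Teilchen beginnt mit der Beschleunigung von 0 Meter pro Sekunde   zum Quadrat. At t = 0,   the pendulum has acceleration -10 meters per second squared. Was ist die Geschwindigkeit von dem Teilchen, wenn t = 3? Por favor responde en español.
Partiendo de la sacudida j(t) = -24·t, tomamos 2 antiderivadas. Integrando la sacudida y usando la condición inicial a(0) = 0, obtenemos a(t) = -12·t^2. Integrando la aceleración y usando la condición inicial v(0) = 3, obtenemos v(t) = 3 - 4·t^3. Tenemos la velocidad v(t) = 3 - 4·t^3. Sustituyendo t = 3: v(3) = -105.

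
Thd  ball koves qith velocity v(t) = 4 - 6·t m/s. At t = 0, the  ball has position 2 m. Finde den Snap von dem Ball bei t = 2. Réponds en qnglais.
To solve this, we need to take 3 derivatives of our velocity equation v(t) = 4 - 6·t. Taking d/dt of v(t), we find a(t) = -6. Taking d/dt of a(t), we find j(t) = 0. Taking d/dt of j(t), we find s(t) = 0. From the given snap equation s(t) = 0, we substitute t = 2 to get s = 0.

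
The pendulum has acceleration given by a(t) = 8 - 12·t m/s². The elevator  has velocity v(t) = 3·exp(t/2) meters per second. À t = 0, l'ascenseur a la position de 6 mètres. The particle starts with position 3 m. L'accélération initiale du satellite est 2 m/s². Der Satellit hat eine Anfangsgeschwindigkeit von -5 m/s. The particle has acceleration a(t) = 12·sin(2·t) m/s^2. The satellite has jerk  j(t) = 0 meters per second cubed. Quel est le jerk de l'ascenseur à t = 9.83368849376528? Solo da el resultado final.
La réponse est 102.428211176299.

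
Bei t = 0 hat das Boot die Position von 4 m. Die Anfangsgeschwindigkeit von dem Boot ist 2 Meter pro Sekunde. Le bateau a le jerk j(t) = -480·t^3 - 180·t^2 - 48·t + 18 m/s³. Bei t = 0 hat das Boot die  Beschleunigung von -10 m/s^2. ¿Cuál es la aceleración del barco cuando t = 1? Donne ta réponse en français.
Nous devons intégrer notre équation du jerk j(t) = -480·t^3 - 180·t^2 - 48·t + 18 1 fois. En prenant ∫j(t)dt et en appliquant a(0) = -10, nous trouvons a(t) = -120·t^4 - 60·t^3 - 24·t^2 + 18·t - 10. De l'équation de l'accélération a(t) = -120·t^4 - 60·t^3 - 24·t^2 + 18·t - 10, nous substituons t = 1 pour obtenir a = -196.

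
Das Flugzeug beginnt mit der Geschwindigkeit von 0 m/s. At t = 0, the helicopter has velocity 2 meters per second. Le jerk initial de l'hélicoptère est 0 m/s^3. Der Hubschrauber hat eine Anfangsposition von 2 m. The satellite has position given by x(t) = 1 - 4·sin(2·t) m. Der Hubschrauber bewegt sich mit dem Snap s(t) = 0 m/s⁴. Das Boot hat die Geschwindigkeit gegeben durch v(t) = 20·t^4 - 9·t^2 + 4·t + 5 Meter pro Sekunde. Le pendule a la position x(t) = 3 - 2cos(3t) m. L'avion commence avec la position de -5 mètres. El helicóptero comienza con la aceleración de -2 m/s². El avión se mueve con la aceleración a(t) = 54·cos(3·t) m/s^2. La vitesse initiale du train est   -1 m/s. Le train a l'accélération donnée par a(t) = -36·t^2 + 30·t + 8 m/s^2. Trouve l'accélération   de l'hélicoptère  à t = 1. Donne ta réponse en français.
Nous devons intégrer notre équation du snap s(t) = 0 2 fois. L'intégrale du snap est le jerk. En utilisant j(0) = 0, nous obtenons j(t) = 0. En prenant ∫j(t)dt et en appliquant a(0) = -2, nous trouvons a(t) = -2. En utilisant a(t) = -2 et en substituant t = 1, nous trouvons a = -2.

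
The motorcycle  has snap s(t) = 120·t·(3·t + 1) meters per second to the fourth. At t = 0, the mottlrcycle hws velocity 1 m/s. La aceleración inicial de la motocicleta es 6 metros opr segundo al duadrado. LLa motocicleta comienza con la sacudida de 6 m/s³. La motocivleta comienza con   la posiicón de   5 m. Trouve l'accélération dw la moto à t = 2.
Nous devons trouver la primitive de notre équation du snap s(t) = 120·t·(3·t + 1) 2 fois. La primitive du snap, avec j(0) = 6, donne le jerk: j(t) = 120·t^3 + 60·t^2 + 6. L'intégrale du jerk est l'accélération. En utilisant a(0) = 6, nous obtenons a(t) = 30·t^4 + 20·t^3 + 6·t + 6. Nous avons l'accélération a(t) = 30·t^4 + 20·t^3 + 6·t + 6. En substituant t = 2: a(2) = 658.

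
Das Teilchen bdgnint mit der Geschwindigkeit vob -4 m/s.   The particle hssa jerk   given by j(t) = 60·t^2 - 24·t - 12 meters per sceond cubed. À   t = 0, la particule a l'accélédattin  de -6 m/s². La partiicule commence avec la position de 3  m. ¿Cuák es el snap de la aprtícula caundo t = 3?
Partiendo de la sacudida j(t) = 60·t^2 - 24·t - 12, tomamos 1 derivada. Derivando la sacudida, obtenemos el snap: s(t) = 120·t - 24. De la ecuación del snap s(t) = 120·t - 24, sustituimos t = 3 para obtener s = 336.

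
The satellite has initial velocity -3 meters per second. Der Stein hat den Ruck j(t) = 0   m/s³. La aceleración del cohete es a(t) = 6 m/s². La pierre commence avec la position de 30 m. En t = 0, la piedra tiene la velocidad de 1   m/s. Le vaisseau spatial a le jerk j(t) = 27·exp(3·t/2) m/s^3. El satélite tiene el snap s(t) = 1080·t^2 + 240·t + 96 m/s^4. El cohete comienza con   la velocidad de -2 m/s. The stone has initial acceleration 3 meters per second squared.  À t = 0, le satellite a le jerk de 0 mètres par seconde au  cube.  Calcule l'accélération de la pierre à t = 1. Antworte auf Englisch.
To solve this, we need to take 1 integral of our jerk equation j(t) = 0. Integrating jerk and using the initial condition a(0) = 3, we get a(t) = 3. We have acceleration a(t) = 3. Substituting t = 1: a(1) = 3.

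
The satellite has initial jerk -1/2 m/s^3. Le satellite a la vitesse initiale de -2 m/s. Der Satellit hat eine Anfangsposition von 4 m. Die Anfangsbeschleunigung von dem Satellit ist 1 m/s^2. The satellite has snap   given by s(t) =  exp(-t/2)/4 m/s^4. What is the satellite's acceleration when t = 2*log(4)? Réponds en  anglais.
To solve this, we need to take 2 antiderivatives of our snap equation s(t) = exp(-t/2)/4. Taking ∫s(t)dt and applying j(0) = -1/2, we find j(t) = -exp(-t/2)/2. Integrating jerk and using the initial condition a(0) = 1, we get a(t) = exp(-t/2). We have acceleration a(t) = exp(-t/2). Substituting t = 2*log(4): a(2*log(4)) = 1/4.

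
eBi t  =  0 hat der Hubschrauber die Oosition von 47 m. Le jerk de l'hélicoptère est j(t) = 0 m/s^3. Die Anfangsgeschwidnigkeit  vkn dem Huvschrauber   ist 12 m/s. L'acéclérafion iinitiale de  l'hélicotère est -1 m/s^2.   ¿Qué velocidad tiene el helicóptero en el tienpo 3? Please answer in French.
Pour résoudre ceci, nous devons prendre 2 primitives de notre équation du jerk j(t) = 0. La primitive du jerk est l'accélération. En utilisant a(0) = -1, nous obtenons a(t) = -1. La primitive de l'accélération, avec v(0) = 12, donne la vitesse: v(t) = 12 - t. De l'équation de la vitesse v(t) = 12 - t, nous substituons t = 3 pour obtenir v = 9.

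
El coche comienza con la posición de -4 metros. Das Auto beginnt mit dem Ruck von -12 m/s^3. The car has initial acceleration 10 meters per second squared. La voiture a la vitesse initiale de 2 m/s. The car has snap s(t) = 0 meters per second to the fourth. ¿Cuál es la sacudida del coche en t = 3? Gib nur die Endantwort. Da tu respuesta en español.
En t = 3, j = -12.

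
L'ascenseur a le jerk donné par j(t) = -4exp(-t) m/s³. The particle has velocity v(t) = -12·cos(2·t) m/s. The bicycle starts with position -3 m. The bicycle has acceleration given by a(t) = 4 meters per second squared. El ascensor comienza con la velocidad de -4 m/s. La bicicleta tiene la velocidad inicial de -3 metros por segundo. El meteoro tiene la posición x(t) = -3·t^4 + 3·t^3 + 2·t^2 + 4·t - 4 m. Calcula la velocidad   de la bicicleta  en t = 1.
Necesitamos integrar nuestra ecuación de la aceleración a(t) = 4 1 vez. La antiderivada de la aceleración es la velocidad. Usando v(0) = -3, obtenemos v(t) = 4·t - 3. De la ecuación de la velocidad v(t) = 4·t - 3, sustituimos t = 1 para obtener v = 1.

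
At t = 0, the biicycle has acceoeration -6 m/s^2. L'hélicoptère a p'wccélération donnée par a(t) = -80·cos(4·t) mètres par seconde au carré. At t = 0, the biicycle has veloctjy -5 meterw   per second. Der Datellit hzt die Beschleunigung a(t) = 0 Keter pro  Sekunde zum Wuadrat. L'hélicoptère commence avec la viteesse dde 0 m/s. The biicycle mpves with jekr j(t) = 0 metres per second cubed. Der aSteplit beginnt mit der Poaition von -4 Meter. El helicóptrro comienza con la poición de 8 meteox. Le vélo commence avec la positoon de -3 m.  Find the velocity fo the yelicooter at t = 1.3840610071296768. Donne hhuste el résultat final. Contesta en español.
La velocidad en t = 1.3840610071296768 es v = 13.5879508505780.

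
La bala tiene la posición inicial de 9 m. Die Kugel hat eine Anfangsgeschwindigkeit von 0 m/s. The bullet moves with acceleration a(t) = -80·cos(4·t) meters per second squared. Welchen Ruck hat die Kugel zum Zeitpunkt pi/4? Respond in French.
En partant de l'accélération a(t) = -80·cos(4·t), nous prenons 1 dérivée. La dérivée de l'accélération donne le jerk: j(t) = 320·sin(4·t). En utilisant j(t) = 320·sin(4·t) et en substituant t = pi/4, nous trouvons j = 0.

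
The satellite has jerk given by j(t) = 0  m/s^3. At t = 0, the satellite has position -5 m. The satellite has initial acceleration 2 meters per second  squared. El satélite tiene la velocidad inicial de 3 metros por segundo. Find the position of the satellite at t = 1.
To solve this, we need to take 3 integrals of our jerk equation j(t) = 0. The antiderivative of jerk, with a(0) = 2, gives acceleration: a(t) = 2. The integral of acceleration is velocity. Using v(0) = 3, we get v(t) = 2·t + 3. The antiderivative of velocity is position. Using x(0) = -5, we get x(t) = t^2 + 3·t - 5. From the given position equation x(t) = t^2 + 3·t - 5, we substitute t = 1 to get x = -1.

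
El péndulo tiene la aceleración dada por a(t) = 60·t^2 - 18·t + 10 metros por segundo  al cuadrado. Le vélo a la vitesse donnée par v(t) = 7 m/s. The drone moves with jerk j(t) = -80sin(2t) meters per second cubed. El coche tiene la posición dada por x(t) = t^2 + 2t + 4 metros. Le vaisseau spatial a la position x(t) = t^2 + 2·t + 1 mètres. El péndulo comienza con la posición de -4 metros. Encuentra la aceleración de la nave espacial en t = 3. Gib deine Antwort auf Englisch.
To solve this, we need to take 2 derivatives of our position equation x(t) = t^2 + 2·t + 1. The derivative of position gives velocity: v(t) = 2·t + 2. Differentiating velocity, we get acceleration: a(t) = 2. Using a(t) = 2 and substituting t = 3, we find a = 2.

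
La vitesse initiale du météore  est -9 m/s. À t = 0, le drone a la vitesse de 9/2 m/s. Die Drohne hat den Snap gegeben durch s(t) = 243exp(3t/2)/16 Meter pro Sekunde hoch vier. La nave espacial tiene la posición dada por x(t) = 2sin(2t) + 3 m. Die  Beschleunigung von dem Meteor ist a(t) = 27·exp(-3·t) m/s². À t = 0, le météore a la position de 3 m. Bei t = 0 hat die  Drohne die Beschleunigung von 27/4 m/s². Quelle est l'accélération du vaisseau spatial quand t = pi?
En partant de la position x(t) = 2·sin(2·t) + 3, nous prenons 2 dérivées. En dérivant la position, nous obtenons la vitesse: v(t) = 4·cos(2·t). En dérivant la vitesse, nous obtenons l'accélération: a(t) = -8·sin(2·t). Nous avons l'accélération a(t) = -8·sin(2·t). En substituant t = pi: a(pi) = 0.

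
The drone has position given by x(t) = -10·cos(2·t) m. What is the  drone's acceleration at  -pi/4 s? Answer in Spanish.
Para resolver esto, necesitamos tomar 2 derivadas de nuestra ecuación de la posición x(t) = -10·cos(2·t). Tomando d/dt de x(t), encontramos v(t) = 20·sin(2·t). Derivando la velocidad, obtenemos la aceleración: a(t) = 40·cos(2·t). Tenemos la aceleración a(t) = 40·cos(2·t). Sustituyendo t = -pi/4: a(-pi/4) = 0.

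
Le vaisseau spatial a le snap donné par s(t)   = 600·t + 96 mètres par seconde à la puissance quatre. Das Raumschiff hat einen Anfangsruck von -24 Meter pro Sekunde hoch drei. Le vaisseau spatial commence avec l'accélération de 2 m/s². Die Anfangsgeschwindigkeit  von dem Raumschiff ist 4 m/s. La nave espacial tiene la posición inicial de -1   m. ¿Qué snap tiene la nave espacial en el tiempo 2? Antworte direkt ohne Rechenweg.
En t = 2, s = 1296.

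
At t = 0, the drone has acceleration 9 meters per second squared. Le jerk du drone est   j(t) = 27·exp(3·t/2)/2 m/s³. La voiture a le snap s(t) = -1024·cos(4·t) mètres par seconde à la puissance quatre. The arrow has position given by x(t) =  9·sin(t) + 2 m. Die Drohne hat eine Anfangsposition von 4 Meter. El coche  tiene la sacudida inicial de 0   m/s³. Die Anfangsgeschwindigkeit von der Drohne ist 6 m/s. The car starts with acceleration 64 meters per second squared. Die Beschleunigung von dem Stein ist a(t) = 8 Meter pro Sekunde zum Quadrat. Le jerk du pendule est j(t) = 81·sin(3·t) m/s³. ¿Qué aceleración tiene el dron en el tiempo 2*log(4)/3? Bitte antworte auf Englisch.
To find the answer, we compute 1 integral of j(t) = 27·exp(3·t/2)/2. The antiderivative of jerk is acceleration. Using a(0) = 9, we get a(t) = 9·exp(3·t/2). From the given acceleration equation a(t) = 9·exp(3·t/2), we substitute t = 2*log(4)/3 to get a = 36.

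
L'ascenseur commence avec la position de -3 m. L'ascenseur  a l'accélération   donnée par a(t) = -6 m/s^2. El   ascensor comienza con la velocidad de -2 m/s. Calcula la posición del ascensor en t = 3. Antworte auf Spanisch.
Necesitamos integrar nuestra ecuación de la aceleración a(t) = -6 2 veces. La integral de la aceleración, con v(0) = -2, da la velocidad: v(t) = -6·t - 2. La antiderivada de la velocidad es la posición. Usando x(0) = -3, obtenemos x(t) = -3·t^2 - 2·t - 3. Tenemos la posición x(t) = -3·t^2 - 2·t - 3. Sustituyendo t = 3: x(3) = -36.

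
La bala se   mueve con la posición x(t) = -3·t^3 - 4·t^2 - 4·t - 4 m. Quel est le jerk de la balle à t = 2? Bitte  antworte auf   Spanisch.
Para resolver esto, necesitamos tomar 3 derivadas de nuestra ecuación de la posición x(t) = -3·t^3 - 4·t^2 - 4·t - 4. Derivando la posición, obtenemos la velocidad: v(t) = -9·t^2 - 8·t - 4. Derivando la velocidad, obtenemos la aceleración: a(t) = -18·t - 8. Tomando d/dt de a(t), encontramos j(t) = -18. Tenemos la sacudida j(t) = -18. Sustituyendo t = 2: j(2) = -18.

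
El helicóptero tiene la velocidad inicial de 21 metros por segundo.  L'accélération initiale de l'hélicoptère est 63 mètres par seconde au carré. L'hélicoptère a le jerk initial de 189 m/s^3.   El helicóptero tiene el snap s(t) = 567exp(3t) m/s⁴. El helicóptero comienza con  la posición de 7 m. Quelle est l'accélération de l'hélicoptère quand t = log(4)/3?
Nous devons trouver l'intégrale de notre équation du snap s(t) = 567·exp(3·t) 2 fois. En prenant ∫s(t)dt et en appliquant j(0) = 189, nous trouvons j(t) = 189·exp(3·t). En prenant ∫j(t)dt et en appliquant a(0) = 63, nous trouvons a(t) = 63·exp(3·t). En utilisant a(t) = 63·exp(3·t) et en substituant t = log(4)/3, nous trouvons a = 252.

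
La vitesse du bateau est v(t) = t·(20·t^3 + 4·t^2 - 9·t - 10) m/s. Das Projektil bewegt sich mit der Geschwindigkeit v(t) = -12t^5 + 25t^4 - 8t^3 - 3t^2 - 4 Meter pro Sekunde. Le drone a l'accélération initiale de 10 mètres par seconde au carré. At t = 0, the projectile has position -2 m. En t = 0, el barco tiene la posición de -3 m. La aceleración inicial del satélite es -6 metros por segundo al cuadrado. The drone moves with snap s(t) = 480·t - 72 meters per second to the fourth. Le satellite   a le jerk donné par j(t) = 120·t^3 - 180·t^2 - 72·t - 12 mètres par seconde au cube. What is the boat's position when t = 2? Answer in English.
To find the answer, we compute 1 antiderivative of v(t) = t·(20·t^3 + 4·t^2 - 9·t - 10). The antiderivative of velocity, with x(0) = -3, gives position: x(t) = 4·t^5 + t^4 - 3·t^3 - 5·t^2 - 3. From the given position equation x(t) = 4·t^5 + t^4 - 3·t^3 - 5·t^2 - 3, we substitute t = 2 to get x = 97.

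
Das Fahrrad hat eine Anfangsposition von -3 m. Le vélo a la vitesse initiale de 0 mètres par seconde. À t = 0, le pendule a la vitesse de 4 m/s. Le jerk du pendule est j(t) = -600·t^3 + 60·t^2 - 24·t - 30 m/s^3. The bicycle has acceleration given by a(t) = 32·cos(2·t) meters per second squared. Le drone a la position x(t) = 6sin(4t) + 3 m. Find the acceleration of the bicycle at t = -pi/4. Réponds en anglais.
From the given acceleration equation a(t) = 32·cos(2·t), we substitute t = -pi/4 to get a = 0.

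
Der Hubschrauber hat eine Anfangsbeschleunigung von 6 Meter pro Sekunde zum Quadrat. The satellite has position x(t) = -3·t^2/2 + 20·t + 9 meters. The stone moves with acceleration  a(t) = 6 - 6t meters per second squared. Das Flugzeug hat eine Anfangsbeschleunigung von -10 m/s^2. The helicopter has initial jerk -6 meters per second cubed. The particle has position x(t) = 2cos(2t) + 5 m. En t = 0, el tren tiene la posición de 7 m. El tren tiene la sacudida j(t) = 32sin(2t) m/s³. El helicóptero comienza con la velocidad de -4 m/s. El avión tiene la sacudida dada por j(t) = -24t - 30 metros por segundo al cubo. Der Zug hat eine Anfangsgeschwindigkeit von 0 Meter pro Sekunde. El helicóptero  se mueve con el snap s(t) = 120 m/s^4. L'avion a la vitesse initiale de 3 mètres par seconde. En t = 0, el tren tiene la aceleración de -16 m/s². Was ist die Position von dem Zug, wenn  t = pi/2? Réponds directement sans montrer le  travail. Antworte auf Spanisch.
x(pi/2) = -1.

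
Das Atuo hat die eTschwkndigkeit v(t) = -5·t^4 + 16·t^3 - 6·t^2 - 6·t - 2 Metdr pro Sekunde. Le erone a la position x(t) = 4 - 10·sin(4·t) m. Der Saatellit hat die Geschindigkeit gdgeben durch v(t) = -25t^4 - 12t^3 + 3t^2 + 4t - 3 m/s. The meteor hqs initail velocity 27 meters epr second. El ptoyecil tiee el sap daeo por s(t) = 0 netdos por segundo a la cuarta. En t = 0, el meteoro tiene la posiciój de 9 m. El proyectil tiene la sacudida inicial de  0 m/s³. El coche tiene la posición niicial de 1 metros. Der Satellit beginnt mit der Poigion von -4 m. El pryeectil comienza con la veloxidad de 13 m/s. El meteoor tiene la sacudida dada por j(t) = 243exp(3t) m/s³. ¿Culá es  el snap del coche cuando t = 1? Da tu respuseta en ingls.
Starting from velocity v(t) = -5·t^4 + 16·t^3 - 6·t^2 - 6·t - 2, we take 3 derivatives. Taking d/dt of v(t), we find a(t) = -20·t^3 + 48·t^2 - 12·t - 6. The derivative of acceleration gives jerk: j(t) = -60·t^2 + 96·t - 12. The derivative of jerk gives snap: s(t) = 96 - 120·t. From the given snap equation s(t) = 96 - 120·t, we substitute t = 1 to get s = -24.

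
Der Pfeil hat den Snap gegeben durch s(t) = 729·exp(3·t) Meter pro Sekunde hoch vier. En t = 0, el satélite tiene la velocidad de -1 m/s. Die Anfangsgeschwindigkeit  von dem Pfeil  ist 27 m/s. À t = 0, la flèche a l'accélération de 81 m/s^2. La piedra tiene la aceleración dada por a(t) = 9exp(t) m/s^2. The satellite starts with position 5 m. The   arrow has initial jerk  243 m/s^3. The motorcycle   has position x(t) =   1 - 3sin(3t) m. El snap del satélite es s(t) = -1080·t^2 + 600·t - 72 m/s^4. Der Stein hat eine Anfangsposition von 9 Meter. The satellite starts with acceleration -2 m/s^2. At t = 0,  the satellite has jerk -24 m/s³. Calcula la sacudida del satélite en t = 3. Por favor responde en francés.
Pour résoudre ceci, nous devons prendre 1 intégrale de notre équation du snap s(t) = -1080·t^2 + 600·t - 72. En prenant ∫s(t)dt et en appliquant j(0) = -24, nous trouvons j(t) = -360·t^3 + 300·t^2 - 72·t - 24. En utilisant j(t) = -360·t^3 + 300·t^2 - 72·t - 24 et en substituant t = 3, nous trouvons j = -7260.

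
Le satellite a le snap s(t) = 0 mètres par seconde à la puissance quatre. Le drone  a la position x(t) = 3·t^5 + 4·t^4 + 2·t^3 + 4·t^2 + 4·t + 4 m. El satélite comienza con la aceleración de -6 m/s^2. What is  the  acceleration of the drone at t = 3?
We must differentiate our position equation x(t) = 3·t^5 + 4·t^4 + 2·t^3 + 4·t^2 + 4·t + 4 2 times. Differentiating position, we get velocity: v(t) = 15·t^4 + 16·t^3 + 6·t^2 + 8·t + 4. Differentiating velocity, we get acceleration: a(t) = 60·t^3 + 48·t^2 + 12·t + 8. We have acceleration a(t) = 60·t^3 + 48·t^2 + 12·t + 8. Substituting t = 3: a(3) = 2096.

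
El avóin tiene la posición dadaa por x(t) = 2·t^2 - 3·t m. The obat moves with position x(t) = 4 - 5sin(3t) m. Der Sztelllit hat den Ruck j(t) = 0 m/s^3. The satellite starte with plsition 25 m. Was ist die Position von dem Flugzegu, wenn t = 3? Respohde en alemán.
Aus der Gleichung für die Position x(t) = 2·t^2 - 3·t, setzen wir t = 3 ein und erhalten x = 9.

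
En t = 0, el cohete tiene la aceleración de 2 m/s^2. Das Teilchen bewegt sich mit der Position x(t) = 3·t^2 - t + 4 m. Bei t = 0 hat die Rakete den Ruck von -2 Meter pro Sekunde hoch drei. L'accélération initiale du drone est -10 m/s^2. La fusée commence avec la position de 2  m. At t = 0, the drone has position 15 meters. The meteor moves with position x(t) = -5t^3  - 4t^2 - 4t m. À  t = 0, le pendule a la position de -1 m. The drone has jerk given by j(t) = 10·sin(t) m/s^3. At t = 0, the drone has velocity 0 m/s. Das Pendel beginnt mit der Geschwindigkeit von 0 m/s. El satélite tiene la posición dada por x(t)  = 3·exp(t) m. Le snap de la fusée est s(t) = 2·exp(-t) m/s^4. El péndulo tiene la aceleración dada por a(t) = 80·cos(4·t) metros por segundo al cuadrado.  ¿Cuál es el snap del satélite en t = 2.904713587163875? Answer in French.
Pour résoudre ceci, nous devons prendre 4 dérivées de notre équation de la position x(t) = 3·exp(t). En prenant d/dt de x(t), nous trouvons v(t) = 3·exp(t). En dérivant la vitesse, nous obtenons l'accélération: a(t) = 3·exp(t). La dérivée de l'accélération donne le jerk: j(t) = 3·exp(t). La dérivée du jerk donne le snap: s(t) = 3·exp(t). De l'équation du snap s(t) = 3·exp(t), nous substituons t = 2.904713587163875 pour obtenir s = 54.7800390032124.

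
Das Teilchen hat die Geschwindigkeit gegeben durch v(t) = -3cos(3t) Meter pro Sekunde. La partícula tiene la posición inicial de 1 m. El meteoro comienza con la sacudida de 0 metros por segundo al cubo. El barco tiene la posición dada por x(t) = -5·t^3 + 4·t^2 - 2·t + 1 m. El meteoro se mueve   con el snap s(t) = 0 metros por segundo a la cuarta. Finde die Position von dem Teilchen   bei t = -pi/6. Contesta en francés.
Pour résoudre ceci, nous devons prendre 1 primitive de notre équation de la vitesse v(t) = -3·cos(3·t). En prenant ∫v(t)dt et en appliquant x(0) = 1, nous trouvons x(t) = 1 - sin(3·t). De l'équation de la position x(t) = 1 - sin(3·t), nous substituons t = -pi/6 pour obtenir x = 2.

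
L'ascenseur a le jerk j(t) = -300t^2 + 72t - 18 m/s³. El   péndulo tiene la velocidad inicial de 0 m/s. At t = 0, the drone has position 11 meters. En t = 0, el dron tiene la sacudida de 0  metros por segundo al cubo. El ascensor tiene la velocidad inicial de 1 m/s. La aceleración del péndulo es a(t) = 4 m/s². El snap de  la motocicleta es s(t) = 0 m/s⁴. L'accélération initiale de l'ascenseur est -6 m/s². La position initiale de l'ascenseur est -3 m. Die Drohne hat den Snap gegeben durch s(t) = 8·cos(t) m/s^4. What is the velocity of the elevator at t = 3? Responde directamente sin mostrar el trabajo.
The answer is -1799.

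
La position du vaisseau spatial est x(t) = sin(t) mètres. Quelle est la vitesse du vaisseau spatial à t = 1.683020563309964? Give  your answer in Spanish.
Partiendo de la posición x(t) = sin(t), tomamos 1 derivada. Tomando d/dt de x(t), encontramos v(t) = cos(t). Usando v(t) = cos(t) y sustituyendo t = 1.683020563309964, encontramos v = -0.111988820912707.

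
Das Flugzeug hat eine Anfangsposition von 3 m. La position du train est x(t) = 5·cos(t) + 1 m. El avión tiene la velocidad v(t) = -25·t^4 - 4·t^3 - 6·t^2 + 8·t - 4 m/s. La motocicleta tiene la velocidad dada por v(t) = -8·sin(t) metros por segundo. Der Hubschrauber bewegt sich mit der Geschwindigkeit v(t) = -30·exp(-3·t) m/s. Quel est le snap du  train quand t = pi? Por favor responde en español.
Para resolver esto, necesitamos tomar 4 derivadas de nuestra ecuación de la posición x(t) = 5·cos(t) + 1. La derivada de la posición da la velocidad: v(t) = -5·sin(t). Tomando d/dt de v(t), encontramos a(t) = -5·cos(t). Tomando d/dt de a(t), encontramos j(t) = 5·sin(t). Tomando d/dt de j(t), encontramos s(t) = 5·cos(t). De la ecuación del snap s(t) = 5·cos(t), sustituimos t = pi para obtener s = -5.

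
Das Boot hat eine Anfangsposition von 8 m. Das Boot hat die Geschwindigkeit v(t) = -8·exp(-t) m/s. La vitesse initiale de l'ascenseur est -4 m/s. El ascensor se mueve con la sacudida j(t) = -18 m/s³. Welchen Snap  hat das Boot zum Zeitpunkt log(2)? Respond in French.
En partant de la vitesse v(t) = -8·exp(-t), nous prenons 3 dérivées. La dérivée de la vitesse donne l'accélération: a(t) = 8·exp(-t). En dérivant l'accélération, nous obtenons le jerk: j(t) = -8·exp(-t). En dérivant le jerk, nous obtenons le snap: s(t) = 8·exp(-t). De l'équation du snap s(t) = 8·exp(-t), nous substituons t = log(2) pour obtenir s = 4.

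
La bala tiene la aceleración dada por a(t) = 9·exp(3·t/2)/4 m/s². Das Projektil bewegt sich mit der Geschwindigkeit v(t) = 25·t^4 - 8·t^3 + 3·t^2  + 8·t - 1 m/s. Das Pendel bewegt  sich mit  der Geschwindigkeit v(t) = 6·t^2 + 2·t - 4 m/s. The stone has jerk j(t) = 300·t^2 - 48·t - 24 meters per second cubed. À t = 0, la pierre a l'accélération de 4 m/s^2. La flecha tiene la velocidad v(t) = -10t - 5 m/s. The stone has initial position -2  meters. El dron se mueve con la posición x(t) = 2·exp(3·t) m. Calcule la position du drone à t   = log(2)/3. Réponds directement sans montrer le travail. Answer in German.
Die Position bei t = log(2)/3 ist x = 4.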